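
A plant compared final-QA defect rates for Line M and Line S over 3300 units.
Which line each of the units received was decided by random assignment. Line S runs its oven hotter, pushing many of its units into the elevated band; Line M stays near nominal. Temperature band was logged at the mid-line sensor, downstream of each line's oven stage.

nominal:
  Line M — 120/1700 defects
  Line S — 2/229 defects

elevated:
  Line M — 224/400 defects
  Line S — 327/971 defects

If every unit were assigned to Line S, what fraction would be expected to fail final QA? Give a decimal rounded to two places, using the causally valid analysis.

0.27

Because the line influences in-process temperature band, in-process temperature band is a post-treatment mediator, not a confounder. Stratifying on it would bias the estimate; the causal effect is the crude pooled difference.
So P(outcome | do(Line S)) is just the pooled rate for Line S: 329/1200 = 0.274.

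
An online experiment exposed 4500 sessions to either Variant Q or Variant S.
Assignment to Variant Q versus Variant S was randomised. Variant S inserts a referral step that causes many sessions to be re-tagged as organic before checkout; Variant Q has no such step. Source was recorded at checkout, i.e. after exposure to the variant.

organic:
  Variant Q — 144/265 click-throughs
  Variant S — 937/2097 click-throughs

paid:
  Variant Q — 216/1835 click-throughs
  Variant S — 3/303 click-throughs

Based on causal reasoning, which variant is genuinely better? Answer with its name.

Variant Q is higher inside every traffic source stratum but Variant S is higher in aggregate. Whether to stratify depends on how traffic source relates to the variant.
Traffic source here is a post-treatment variable shaped by the variant; conditioning on it would introduce bias rather than remove it. The overall comparison is the causal one.
Pooled: Variant Q 17.1% vs Variant S 39.2%; Variant S is higher overall.

Variant S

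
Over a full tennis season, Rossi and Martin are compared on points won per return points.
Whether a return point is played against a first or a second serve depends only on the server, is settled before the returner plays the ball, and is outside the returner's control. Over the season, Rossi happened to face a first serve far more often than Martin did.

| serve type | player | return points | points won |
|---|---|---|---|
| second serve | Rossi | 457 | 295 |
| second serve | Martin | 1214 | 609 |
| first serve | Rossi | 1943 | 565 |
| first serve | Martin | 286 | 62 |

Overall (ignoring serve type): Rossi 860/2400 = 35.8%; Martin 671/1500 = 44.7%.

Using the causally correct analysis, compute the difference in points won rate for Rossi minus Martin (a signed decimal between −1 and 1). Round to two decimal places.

+0.10

The serve type-specific comparison favours Rossi throughout, but the pooled figures favour Martin. The question is whether to condition on serve type.
Serve type is set before the player has any effect — it is not caused by the player — and it independently drives the outcome. That makes it a confounder, so the causal comparison is within serve type levels.
Adjusting over the population distribution of serve type: 0.428·(0.646−0.502) + 0.572·(0.291−0.217) = +0.104.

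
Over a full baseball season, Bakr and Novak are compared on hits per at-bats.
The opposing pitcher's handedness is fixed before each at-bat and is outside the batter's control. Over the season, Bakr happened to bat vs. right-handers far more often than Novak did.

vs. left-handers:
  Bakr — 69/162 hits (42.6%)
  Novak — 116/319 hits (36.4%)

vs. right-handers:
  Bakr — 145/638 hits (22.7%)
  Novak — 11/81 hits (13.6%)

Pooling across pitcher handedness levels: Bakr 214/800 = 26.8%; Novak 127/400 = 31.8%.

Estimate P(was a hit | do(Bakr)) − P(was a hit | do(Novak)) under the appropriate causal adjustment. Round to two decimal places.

Pitcher handedness is set before the player has any effect — it is not caused by the player — and it independently drives the outcome. That makes it a confounder, so the causal comparison is within pitcher handedness levels.
Adjusting over the population distribution of pitcher handedness: 0.401·(0.426−0.364) + 0.599·(0.227−0.136) = +0.080.

+0.08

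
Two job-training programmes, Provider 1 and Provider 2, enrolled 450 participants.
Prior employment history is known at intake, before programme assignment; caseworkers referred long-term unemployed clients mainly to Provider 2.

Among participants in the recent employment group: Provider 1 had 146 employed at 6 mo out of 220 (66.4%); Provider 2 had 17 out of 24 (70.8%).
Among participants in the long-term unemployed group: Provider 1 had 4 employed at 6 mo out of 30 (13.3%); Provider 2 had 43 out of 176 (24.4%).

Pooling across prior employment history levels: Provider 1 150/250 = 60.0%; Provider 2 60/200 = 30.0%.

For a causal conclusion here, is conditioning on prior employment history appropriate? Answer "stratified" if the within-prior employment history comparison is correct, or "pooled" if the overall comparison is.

stratified

Provider 2 is higher inside every prior employment history stratum but Provider 1 is higher in aggregate. Whether to stratify depends on how prior employment history relates to the programme.
Here prior employment history is a common cause — it drives both which programme a case falls under and the outcome. The crude comparison mixes populations; the stratum-specific rates are the causally relevant ones.
Within each level — recent employment: 66.4% vs 70.8%; long-term unemployed: 13.3% vs 24.4% — Provider 2 is higher every time.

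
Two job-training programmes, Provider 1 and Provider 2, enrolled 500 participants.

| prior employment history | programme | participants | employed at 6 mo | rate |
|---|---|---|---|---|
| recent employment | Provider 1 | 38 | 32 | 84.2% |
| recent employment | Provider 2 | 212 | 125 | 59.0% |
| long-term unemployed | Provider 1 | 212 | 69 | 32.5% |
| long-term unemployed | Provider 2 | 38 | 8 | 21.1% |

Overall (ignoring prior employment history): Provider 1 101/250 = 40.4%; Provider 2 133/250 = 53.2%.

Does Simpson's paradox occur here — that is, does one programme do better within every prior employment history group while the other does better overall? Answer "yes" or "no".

Within each prior employment history level (recent employment 84.2% vs 59.0%; long-term unemployed 32.5% vs 21.1%), Provider 1 has the higher rate every time. Pooled: 40.4% vs 53.2% — Provider 2 has the higher rate overall. The two comparisons disagree.

yes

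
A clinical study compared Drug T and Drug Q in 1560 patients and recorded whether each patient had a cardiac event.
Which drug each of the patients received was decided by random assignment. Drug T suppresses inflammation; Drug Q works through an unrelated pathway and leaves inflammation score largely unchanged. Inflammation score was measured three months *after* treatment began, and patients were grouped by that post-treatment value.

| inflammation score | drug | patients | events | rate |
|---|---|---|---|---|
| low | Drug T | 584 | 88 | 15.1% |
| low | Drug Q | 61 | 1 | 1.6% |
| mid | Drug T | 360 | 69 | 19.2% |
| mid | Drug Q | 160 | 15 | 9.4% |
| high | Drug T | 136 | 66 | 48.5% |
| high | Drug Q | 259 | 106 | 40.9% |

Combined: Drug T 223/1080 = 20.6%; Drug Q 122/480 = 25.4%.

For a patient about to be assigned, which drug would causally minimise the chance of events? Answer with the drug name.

Drug T

Inflammation score lies on the pathway drug → inflammation score → outcome, so adjusting for it blocks the indirect effect. For the total causal effect of drug, use the unadjusted pooled rates.
Pooled: Drug T 20.6% vs Drug Q 25.4%; Drug T is lower overall.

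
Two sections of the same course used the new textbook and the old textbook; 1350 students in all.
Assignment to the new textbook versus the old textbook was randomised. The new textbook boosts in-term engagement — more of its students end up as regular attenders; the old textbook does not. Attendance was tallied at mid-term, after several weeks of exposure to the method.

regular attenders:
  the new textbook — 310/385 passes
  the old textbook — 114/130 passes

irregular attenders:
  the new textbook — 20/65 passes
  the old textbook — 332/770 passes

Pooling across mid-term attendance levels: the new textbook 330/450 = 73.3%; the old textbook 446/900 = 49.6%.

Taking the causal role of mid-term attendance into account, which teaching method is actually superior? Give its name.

the new textbook

The distribution of mid-term attendance is itself part of what the teaching method does — it is an intermediate outcome. Holding it fixed would remove that part of the effect; the total effect is the pooled difference.
Pooled: the new textbook 73.3% vs the old textbook 49.6%; the new textbook is higher overall.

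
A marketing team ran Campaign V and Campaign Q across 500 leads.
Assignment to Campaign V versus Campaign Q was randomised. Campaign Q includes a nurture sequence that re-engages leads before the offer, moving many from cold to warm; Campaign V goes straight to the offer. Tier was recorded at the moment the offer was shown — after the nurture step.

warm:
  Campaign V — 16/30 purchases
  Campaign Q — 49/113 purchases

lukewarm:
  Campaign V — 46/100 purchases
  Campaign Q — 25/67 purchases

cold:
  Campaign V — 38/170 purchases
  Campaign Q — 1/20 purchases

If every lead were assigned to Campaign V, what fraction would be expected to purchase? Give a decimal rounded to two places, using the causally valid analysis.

The stratified and pooled comparisons disagree (Campaign V wins within each engagement tier; Campaign Q wins overall), so the answer turns on the causal role of engagement tier.
Engagement tier is recorded after the campaign and is itself shifted by it — it sits on the causal path from campaign to outcome. Conditioning on a mediator would strip out part of the effect we want; the pooled comparison gives the total causal effect.
So P(outcome | do(Campaign V)) is just the pooled rate for Campaign V: 100/300 = 0.333.

0.33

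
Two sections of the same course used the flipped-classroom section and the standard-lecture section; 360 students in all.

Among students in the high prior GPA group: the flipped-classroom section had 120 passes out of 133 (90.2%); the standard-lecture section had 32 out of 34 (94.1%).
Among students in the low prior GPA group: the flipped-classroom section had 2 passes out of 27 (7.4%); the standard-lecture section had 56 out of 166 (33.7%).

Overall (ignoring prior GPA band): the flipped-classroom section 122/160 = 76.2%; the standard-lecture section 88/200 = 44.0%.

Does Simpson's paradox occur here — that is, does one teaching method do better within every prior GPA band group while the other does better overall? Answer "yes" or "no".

Within each prior GPA band level (high prior GPA 90.2% vs 94.1%; low prior GPA 7.4% vs 33.7%), the standard-lecture section has the higher rate every time. Pooled: 76.2% vs 44.0% — the flipped-classroom section has the higher rate overall. The two comparisons disagree.

yes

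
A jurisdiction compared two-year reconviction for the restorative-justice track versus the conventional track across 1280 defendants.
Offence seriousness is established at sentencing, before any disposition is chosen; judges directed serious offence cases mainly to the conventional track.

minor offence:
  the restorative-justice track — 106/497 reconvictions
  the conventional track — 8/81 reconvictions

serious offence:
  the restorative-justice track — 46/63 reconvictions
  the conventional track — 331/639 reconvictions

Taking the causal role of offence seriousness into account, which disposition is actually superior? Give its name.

The stratified and pooled comparisons disagree (the conventional track wins within each offence seriousness; the restorative-justice track wins overall), so the answer turns on the causal role of offence seriousness.
The imbalance in offence seriousness arose from how defendants were allocated, not from anything the disposition did; and offence seriousness independently affects the outcome. The pooled gap is confounded — condition on offence seriousness.
Within each level — minor offence: 21.3% vs 9.9%; serious offence: 73.0% vs 51.8% — the conventional track is lower every time.

the conventional track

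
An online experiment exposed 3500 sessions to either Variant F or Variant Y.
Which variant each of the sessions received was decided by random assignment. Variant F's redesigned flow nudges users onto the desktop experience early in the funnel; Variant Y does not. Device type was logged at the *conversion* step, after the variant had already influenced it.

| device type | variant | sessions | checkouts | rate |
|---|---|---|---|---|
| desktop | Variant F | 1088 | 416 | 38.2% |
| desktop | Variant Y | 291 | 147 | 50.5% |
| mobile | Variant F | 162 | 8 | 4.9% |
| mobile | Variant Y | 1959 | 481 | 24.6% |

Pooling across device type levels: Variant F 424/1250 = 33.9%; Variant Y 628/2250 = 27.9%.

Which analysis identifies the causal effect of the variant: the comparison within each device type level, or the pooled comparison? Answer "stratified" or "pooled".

Device type is downstream of the variant. One should not condition on a consequence of treatment, so the overall rates are the right comparison.
Pooled: Variant F 33.9% vs Variant Y 27.9%; Variant F is higher overall.

pooled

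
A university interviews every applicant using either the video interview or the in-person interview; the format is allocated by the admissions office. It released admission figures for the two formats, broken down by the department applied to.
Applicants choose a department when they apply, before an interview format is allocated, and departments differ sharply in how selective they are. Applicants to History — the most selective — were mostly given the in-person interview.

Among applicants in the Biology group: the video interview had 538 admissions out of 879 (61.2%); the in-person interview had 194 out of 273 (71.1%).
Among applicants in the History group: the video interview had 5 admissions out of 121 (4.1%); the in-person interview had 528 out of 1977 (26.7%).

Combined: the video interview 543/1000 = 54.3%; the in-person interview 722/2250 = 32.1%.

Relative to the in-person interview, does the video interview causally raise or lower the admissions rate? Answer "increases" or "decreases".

The imbalance in department arose from how applicants were allocated, not from anything the interview format did; and department independently affects the outcome. The pooled gap is confounded — condition on department.
Within each level — Biology: 61.2% vs 71.1%; History: 4.1% vs 26.7% — the in-person interview is higher every time.

decreases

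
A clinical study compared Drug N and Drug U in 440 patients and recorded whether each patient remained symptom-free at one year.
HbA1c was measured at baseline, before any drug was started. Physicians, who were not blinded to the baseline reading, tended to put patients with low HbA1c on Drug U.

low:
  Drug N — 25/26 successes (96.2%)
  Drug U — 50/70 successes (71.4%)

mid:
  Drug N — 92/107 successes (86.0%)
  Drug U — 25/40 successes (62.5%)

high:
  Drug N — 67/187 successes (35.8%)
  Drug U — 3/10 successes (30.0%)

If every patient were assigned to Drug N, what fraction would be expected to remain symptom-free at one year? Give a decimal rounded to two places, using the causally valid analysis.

The stratified and pooled comparisons disagree (Drug N wins within each HbA1c; Drug U wins overall), so the answer turns on the causal role of HbA1c.
HbA1c is set before the drug has any effect — it is not caused by the drug — and it independently drives the outcome. That makes it a confounder, so the causal comparison is within HbA1c levels.
Standardising Drug N to the population HbA1c mix: 0.218·25/26 + 0.334·92/107 + 0.448·67/187 = 0.657.

0.66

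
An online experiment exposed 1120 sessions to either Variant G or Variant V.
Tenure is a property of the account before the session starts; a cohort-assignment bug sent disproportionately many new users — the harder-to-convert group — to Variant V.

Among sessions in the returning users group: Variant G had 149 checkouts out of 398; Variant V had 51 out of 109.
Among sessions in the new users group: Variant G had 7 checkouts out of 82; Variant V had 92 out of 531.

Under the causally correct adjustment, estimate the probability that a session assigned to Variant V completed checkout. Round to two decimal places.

Within every user tenure level Variant V has the higher rate, yet pooled Variant G does — Simpson's reversal.
Nothing the variant does changes user tenure; the imbalance is an allocation artefact. With user tenure also predicting the outcome, the pooled figure is confounded, and the within-stratum comparison is the causal one.
Standardising Variant V to the population user tenure mix: 0.453·51/109 + 0.547·92/531 = 0.307.

0.31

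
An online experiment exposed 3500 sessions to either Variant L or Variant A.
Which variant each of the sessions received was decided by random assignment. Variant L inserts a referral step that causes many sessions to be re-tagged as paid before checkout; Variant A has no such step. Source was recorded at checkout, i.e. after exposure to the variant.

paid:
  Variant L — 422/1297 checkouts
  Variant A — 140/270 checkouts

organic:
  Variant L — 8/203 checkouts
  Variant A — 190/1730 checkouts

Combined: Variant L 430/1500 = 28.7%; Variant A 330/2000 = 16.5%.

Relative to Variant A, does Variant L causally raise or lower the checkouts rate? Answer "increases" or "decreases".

increases

Traffic source lies on the pathway variant → traffic source → outcome, so adjusting for it blocks the indirect effect. For the total causal effect of variant, use the unadjusted pooled rates.
Pooled: Variant L 28.7% vs Variant A 16.5%; Variant L is higher overall.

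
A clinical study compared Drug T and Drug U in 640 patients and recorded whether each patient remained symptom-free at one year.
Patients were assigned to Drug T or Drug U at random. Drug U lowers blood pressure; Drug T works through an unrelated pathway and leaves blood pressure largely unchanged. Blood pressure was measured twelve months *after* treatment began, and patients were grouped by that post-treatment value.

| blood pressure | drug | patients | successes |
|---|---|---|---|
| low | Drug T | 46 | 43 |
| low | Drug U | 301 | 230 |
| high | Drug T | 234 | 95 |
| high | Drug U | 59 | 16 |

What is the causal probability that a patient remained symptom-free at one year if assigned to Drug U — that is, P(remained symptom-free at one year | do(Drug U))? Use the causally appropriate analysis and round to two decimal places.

0.68

Blood pressure here is a post-treatment variable shaped by the drug; conditioning on it would introduce bias rather than remove it. The overall comparison is the causal one.
So P(outcome | do(Drug U)) is just the pooled rate for Drug U: 246/360 = 0.683.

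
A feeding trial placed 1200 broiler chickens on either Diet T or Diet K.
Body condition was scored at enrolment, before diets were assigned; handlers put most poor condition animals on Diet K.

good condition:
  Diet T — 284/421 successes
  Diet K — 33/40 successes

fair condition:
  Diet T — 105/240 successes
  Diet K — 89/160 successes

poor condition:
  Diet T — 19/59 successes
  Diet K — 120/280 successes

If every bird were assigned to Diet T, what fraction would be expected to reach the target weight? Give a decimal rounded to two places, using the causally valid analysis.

0.50

Starting body condition differs across diets for reasons unrelated to any effect of the diet itself, and it separately predicts the outcome — a classic confounder. We must compare within starting body condition levels.
Standardising Diet T to the population starting body condition mix: 0.384·284/421 + 0.333·105/240 + 0.282·19/59 = 0.496.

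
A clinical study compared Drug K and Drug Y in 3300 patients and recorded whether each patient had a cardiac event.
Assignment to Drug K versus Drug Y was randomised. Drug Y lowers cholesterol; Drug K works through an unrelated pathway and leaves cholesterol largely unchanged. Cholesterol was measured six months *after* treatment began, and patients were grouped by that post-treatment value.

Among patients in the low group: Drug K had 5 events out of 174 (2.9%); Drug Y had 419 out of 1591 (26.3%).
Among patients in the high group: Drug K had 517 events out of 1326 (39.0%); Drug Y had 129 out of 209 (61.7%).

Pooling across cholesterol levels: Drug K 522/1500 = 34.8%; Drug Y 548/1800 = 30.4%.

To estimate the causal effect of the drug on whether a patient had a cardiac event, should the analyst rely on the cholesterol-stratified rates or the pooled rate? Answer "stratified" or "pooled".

pooled

Cholesterol lies on the pathway drug → cholesterol → outcome, so adjusting for it blocks the indirect effect. For the total causal effect of drug, use the unadjusted pooled rates.
Pooled: Drug K 34.8% vs Drug Y 30.4%; Drug Y is lower overall.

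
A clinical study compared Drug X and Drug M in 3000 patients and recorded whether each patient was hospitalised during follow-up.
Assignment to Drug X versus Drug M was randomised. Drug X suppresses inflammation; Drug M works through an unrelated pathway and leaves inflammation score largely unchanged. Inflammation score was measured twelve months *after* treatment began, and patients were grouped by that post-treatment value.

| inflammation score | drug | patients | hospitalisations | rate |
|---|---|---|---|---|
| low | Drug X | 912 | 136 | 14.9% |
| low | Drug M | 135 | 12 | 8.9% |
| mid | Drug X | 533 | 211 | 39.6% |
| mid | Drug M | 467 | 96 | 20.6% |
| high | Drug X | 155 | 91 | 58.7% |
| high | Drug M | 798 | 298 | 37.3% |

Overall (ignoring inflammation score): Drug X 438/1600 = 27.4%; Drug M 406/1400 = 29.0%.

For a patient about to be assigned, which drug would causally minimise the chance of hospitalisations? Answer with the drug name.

Drug X

Within every inflammation score level Drug M has the lower rate, yet pooled Drug X does — Simpson's reversal.
Inflammation score here is a post-treatment variable shaped by the drug; conditioning on it would introduce bias rather than remove it. The overall comparison is the causal one.
Pooled: Drug X 27.4% vs Drug M 29.0%; Drug X is lower overall.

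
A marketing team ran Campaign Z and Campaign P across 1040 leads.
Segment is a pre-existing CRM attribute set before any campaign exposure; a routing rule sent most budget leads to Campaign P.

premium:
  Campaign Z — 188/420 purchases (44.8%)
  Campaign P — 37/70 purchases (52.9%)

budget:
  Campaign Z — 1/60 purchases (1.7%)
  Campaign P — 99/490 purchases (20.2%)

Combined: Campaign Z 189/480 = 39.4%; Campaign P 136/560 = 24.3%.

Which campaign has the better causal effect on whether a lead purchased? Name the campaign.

The customer segment-specific comparison favours Campaign P throughout, but the pooled figures favour Campaign Z. The question is whether to condition on customer segment.
Customer segment is set before the campaign has any effect — it is not caused by the campaign — and it independently drives the outcome. That makes it a confounder, so the causal comparison is within customer segment levels.
Within each level — premium: 44.8% vs 52.9%; budget: 1.7% vs 20.2% — Campaign P is higher every time.

Campaign P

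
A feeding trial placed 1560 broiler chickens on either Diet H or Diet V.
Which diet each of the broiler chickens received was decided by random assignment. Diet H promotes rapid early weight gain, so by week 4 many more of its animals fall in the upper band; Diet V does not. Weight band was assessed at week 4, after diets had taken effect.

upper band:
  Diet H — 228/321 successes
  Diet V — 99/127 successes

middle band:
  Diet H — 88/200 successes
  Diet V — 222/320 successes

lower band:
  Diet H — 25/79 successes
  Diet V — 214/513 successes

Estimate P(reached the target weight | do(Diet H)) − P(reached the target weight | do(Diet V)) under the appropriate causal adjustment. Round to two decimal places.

+0.01

Diet V is higher inside every week-4 weight band stratum but Diet H is higher in aggregate. Whether to stratify depends on how week-4 weight band relates to the diet.
Week-4 weight band is recorded after the diet and is itself shifted by it — it sits on the causal path from diet to outcome. Conditioning on a mediator would strip out part of the effect we want; the pooled comparison gives the total causal effect.
The causal difference is the pooled difference: 0.568 − 0.557 = +0.011.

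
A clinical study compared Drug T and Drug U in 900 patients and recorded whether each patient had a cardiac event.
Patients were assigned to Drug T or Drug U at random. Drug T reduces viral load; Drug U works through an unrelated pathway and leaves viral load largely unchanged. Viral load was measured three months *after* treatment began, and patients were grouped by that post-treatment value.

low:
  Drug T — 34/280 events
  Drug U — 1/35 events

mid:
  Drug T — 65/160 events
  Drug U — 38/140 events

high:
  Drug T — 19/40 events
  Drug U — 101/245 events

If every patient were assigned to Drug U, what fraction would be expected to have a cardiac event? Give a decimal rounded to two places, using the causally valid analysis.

0.33

Within every viral load level Drug U has the lower rate, yet pooled Drug T does — Simpson's reversal.
Viral load is downstream of the drug. One should not condition on a consequence of treatment, so the overall rates are the right comparison.
So P(outcome | do(Drug U)) is just the pooled rate for Drug U: 140/420 = 0.333.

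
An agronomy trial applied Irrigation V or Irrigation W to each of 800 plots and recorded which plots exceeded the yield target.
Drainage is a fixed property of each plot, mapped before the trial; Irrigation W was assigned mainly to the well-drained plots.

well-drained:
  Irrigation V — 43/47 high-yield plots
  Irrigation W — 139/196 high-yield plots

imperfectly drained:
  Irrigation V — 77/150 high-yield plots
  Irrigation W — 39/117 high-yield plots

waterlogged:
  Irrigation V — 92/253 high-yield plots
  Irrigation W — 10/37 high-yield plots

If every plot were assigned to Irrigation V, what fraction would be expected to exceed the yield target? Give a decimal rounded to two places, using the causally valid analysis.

Field drainage satisfies the back-door criterion: it is not a descendant of the irrigation, and it blocks the spurious path from irrigation to outcome. Adjusting for it (i.e., using the within-field drainage rates) gives the causal effect.
Standardising Irrigation V to the population field drainage mix: 0.304·43/47 + 0.334·77/150 + 0.362·92/253 = 0.581.

0.58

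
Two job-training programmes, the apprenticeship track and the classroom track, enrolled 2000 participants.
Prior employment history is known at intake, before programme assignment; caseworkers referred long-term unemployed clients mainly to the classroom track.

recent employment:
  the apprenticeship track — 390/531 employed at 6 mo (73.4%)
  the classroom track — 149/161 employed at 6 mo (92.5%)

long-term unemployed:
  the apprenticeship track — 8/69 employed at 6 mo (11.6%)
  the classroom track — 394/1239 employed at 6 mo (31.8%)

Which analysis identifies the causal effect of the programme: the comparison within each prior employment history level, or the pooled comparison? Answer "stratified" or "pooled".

stratified

The stratified and pooled comparisons disagree (the classroom track wins within each prior employment history; the apprenticeship track wins overall), so the answer turns on the causal role of prior employment history.
Prior employment history differs across programmes for reasons unrelated to any effect of the programme itself, and it separately predicts the outcome — a classic confounder. We must compare within prior employment history levels.
Within each level — recent employment: 73.4% vs 92.5%; long-term unemployed: 11.6% vs 31.8% — the classroom track is higher every time.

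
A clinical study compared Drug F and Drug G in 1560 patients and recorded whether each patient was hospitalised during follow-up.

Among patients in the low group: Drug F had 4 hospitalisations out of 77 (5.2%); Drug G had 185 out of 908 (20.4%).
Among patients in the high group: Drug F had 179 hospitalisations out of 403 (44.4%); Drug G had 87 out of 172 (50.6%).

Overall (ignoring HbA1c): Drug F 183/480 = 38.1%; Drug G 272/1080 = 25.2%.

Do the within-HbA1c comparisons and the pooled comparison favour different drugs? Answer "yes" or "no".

Within each HbA1c level (low 5.2% vs 20.4%; high 44.4% vs 50.6%), Drug F has the lower rate every time. Pooled: 38.1% vs 25.2% — Drug G has the lower rate overall. The two comparisons disagree.

yes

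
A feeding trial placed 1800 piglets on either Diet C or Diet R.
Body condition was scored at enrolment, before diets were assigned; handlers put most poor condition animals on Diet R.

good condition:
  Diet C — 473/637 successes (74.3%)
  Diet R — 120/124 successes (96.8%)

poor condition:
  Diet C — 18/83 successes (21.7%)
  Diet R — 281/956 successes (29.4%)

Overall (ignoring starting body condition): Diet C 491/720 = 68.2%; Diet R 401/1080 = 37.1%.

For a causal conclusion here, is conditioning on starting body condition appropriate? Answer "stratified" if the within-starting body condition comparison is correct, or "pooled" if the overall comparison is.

Diet R is higher inside every starting body condition stratum but Diet C is higher in aggregate. Whether to stratify depends on how starting body condition relates to the diet.
Here starting body condition is a common cause — it drives both which diet a case falls under and the outcome. The crude comparison mixes populations; the stratum-specific rates are the causally relevant ones.
Within each level — good condition: 74.3% vs 96.8%; poor condition: 21.7% vs 29.4% — Diet R is higher every time.

stratified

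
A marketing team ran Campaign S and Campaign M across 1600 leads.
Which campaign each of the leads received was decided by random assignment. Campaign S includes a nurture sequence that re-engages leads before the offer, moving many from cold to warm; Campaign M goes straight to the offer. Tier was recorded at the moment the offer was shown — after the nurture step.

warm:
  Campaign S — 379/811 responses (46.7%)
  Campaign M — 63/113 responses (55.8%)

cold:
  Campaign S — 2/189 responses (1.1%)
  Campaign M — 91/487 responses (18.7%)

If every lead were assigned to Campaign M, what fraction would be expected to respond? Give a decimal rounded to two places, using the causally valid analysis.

0.26

Campaign M is higher inside every engagement tier stratum but Campaign S is higher in aggregate. Whether to stratify depends on how engagement tier relates to the campaign.
Engagement tier is recorded after the campaign and is itself shifted by it — it sits on the causal path from campaign to outcome. Conditioning on a mediator would strip out part of the effect we want; the pooled comparison gives the total causal effect.
So P(outcome | do(Campaign M)) is just the pooled rate for Campaign M: 154/600 = 0.257.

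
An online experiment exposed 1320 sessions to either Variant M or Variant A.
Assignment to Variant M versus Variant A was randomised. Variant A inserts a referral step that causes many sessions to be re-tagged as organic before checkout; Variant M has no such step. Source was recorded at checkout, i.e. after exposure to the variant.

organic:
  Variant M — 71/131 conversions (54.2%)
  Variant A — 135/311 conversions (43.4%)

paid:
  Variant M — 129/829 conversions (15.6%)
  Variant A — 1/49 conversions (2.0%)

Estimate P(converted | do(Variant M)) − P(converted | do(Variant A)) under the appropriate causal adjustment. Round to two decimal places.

Because the variant influences traffic source, traffic source is a post-treatment mediator, not a confounder. Stratifying on it would bias the estimate; the causal effect is the crude pooled difference.
The causal difference is the pooled difference: 0.208 − 0.378 = -0.169.

-0.17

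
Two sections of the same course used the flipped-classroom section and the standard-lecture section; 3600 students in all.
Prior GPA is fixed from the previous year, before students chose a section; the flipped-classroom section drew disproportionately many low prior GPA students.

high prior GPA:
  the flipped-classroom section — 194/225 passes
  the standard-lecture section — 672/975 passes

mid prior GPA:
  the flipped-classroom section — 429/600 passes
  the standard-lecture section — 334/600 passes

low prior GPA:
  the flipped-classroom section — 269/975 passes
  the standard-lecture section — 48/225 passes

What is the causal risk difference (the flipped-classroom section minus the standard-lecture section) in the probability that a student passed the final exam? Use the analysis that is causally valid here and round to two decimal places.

Prior GPA band differs across teaching methods for reasons unrelated to any effect of the teaching method itself, and it separately predicts the outcome — a classic confounder. We must compare within prior GPA band levels.
Adjusting over the population distribution of prior GPA band: 0.333·(0.862−0.689) + 0.333·(0.715−0.557) + 0.333·(0.276−0.213) = +0.131.

+0.13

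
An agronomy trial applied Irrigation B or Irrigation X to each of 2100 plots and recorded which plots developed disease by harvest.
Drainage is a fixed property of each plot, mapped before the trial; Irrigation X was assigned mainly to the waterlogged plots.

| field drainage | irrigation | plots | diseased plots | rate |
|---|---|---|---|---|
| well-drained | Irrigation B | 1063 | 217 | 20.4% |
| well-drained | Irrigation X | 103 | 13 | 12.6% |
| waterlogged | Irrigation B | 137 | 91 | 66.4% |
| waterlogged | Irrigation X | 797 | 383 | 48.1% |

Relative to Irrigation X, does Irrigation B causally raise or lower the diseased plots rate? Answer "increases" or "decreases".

Field drainage is set before the irrigation has any effect — it is not caused by the irrigation — and it independently drives the outcome. That makes it a confounder, so the causal comparison is within field drainage levels.
Within each level — well-drained: 20.4% vs 12.6%; waterlogged: 66.4% vs 48.1% — Irrigation X is lower every time.

increases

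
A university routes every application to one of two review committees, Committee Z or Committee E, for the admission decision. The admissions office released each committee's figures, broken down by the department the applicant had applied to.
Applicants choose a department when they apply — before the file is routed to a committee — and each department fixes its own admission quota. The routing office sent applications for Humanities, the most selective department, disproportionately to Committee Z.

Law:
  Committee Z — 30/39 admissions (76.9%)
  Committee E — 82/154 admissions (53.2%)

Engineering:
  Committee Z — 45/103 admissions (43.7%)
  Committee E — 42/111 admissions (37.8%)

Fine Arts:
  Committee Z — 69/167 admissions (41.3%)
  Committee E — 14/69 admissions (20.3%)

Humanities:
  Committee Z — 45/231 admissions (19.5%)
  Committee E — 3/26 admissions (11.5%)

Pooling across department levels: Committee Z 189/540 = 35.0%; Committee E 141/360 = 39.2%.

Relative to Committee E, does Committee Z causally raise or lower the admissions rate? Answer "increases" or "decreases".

Committee Z is higher inside every department stratum but Committee E is higher in aggregate. Whether to stratify depends on how department relates to the review committee.
Here department is a common cause — it drives both which review committee a case falls under and the outcome. The crude comparison mixes populations; the stratum-specific rates are the causally relevant ones.
Within each level — Law: 76.9% vs 53.2%; Engineering: 43.7% vs 37.8%; Fine Arts: 41.3% vs 20.3%; Humanities: 19.5% vs 11.5% — Committee Z is higher every time.

increases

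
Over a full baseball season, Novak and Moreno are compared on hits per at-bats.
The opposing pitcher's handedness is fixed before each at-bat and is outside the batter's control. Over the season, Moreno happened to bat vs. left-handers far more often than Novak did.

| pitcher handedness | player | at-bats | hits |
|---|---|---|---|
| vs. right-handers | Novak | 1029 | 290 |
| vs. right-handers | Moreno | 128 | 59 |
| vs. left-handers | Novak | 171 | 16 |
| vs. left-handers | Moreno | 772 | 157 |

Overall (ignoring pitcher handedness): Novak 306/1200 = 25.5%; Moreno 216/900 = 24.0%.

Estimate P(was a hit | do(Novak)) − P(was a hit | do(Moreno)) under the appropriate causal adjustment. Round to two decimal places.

Moreno is higher inside every pitcher handedness stratum but Novak is higher in aggregate. Whether to stratify depends on how pitcher handedness relates to the player.
Pitcher handedness satisfies the back-door criterion: it is not a descendant of the player, and it blocks the spurious path from player to outcome. Adjusting for it (i.e., using the within-pitcher handedness rates) gives the causal effect.
Adjusting over the population distribution of pitcher handedness: 0.551·(0.282−0.461) + 0.449·(0.094−0.203) = -0.148.

-0.15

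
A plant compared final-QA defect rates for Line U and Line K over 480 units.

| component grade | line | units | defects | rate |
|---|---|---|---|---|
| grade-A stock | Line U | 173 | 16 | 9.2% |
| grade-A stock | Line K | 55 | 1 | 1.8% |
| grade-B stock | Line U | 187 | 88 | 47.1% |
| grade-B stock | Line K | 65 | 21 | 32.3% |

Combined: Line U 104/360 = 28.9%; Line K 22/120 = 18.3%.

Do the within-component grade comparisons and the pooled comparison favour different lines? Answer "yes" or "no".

Within each component grade level (grade-A stock 9.2% vs 1.8%; grade-B stock 47.1% vs 32.3%), Line K has the lower rate every time. Pooled: 28.9% vs 18.3% — Line K has the lower rate overall. They agree.

no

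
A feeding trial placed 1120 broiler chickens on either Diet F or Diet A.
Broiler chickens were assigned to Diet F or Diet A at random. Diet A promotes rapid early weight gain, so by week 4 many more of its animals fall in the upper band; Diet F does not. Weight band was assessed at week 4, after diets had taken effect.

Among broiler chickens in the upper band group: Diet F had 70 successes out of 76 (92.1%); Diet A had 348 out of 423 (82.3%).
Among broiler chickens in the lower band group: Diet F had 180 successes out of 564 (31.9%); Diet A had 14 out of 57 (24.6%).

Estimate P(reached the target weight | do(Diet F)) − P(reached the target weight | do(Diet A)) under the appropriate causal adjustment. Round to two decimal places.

Diet F is higher inside every week-4 weight band stratum but Diet A is higher in aggregate. Whether to stratify depends on how week-4 weight band relates to the diet.
Week-4 weight band is downstream of the diet. One should not condition on a consequence of treatment, so the overall rates are the right comparison.
The causal difference is the pooled difference: 0.391 − 0.754 = -0.364.

-0.36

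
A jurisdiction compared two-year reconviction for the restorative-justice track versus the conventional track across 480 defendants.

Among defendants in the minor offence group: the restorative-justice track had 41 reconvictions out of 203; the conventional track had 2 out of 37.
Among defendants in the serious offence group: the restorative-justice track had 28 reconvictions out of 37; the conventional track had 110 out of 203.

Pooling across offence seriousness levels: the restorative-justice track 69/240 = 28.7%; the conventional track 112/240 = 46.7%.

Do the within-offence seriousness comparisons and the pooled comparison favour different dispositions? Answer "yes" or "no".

Within each offence seriousness level (minor offence 20.2% vs 5.4%; serious offence 75.7% vs 54.2%), the conventional track has the lower rate every time. Pooled: 28.7% vs 46.7% — the restorative-justice track has the lower rate overall. The two comparisons disagree.

yes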